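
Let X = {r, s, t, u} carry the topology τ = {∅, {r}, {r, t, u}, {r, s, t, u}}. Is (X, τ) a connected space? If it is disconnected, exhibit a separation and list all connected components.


(X, τ) is connected.

Find clopen sets (U ∈ τ with X ∖ U ∈ τ):
  U = ∅, X ∖ U = {r, s, t, u} — both open, so U is clopen.
  U = {r, s, t, u}, X ∖ U = ∅ — both open, so U is clopen.
Only trivial clopens (∅ and X) exist, so (X, τ) is connected.
Compute connected components by grouping points that agree on all clopens:
  component: {r, s, t, u}


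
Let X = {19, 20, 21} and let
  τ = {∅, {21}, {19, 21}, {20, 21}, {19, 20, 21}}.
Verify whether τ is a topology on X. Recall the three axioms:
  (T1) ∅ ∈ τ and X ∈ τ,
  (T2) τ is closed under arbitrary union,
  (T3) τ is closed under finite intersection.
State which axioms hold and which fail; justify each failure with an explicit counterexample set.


τ IS a topology on X.

Axiom (T1): ∅ ∈ τ? Yes; X ∈ τ? Yes.
Axiom (T2/T3): check pairwise unions and intersections of members of τ.
All pairwise intersections and unions checked — each lies in τ. Therefore τ satisfies (T1), (T2), (T3): it IS a topology on X.


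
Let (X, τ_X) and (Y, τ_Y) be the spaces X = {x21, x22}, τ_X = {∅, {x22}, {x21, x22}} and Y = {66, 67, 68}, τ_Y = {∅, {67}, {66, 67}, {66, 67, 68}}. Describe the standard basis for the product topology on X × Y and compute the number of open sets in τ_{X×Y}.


Basis B = {∅ × ∅, {x22} × {67}, {x21, x22} × {67}, {x22} × {66, 67}, {x22} × {66, 67, 68}, {x21, x22} × {66, 67}, {x21, x22} × {66, 67, 68}}; |τ_{X×Y}| = 10.

Enumerate products U × V with U ∈ τ_X, V ∈ τ_Y (deduplicated):
  ∅ × ∅ = {} (∅)
  {x22} × {67} = {(x22,67)}
  {x21, x22} × {67} = {(x21,67), (x22,67)}
  {x22} × {66, 67} = {(x22,66), (x22,67)}
  {x22} × {66, 67, 68} = {(x22,66), (x22,67), (x22,68)}
  {x21, x22} × {66, 67} = {(x21,66), (x21,67), (x22,66), (x22,67)}
  {x21, x22} × {66, 67, 68} = {(x21,66), (x21,67), (x21,68), (x22,66), (x22,67), (x22,68)}
These 7 distinct sets form the basis B.
Close under arbitrary unions to get τ_{X×Y}; counting gives |τ_{X×Y}| = 10.


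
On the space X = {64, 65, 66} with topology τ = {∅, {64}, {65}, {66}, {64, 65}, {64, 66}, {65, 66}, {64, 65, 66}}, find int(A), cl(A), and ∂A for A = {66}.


int(A) = {66}, cl(A) = {66}, ∂A = ∅.

Closed sets in (X, τ) are complements of opens:
  closed(X, τ) = {∅, {64}, {65}, {66}, {64, 65}, {64, 66}, {65, 66}, {64, 65, 66}}.
int(A) = ⋃ {U ∈ τ : U ⊆ A}. Opens contained in A: ∅, {66}.
Taking the union of these: int(A) = {66}.
cl(A) = ⋂ {C closed : A ⊆ C}. Closed sets containing A: {66}, {64, 66}, {65, 66}, {64, 65, 66}.
Intersecting these: cl(A) = {66}.
∂A = cl(A) ∖ int(A) = {66} ∖ {66} = ∅.


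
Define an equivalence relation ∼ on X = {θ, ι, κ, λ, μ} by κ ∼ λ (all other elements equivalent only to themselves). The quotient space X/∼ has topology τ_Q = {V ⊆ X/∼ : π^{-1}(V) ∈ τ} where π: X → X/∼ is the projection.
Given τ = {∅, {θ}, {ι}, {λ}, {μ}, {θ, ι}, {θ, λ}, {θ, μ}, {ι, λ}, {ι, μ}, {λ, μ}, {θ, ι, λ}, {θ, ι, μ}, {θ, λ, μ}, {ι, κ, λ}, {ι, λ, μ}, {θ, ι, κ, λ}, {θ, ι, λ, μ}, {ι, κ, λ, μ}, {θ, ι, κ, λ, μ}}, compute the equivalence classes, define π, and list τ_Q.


X/∼ = {[θ], [ι], [κ=λ], [μ]}; |τ_Q| = 12.

Equivalence classes: [θ], [ι], [κ=λ], [μ].
Quotient map π: X → X/∼ sends θ ↦ [θ], ι ↦ [ι], κ ↦ [κ=λ], λ ↦ [κ=λ], μ ↦ [μ].
For each subset V ⊆ X/∼, compute π^{-1}(V) ⊆ X and check whether π^{-1}(V) ∈ τ. V is open in τ_Q iff π^{-1}(V) ∈ τ.
  V = {}: π^{-1}(V) = ∅ ∈ τ ✓.
  V = {[θ]}: π^{-1}(V) = {θ} ∈ τ ✓.
  V = {[ι]}: π^{-1}(V) = {ι} ∈ τ ✓.
  V = {[θ], [ι]}: π^{-1}(V) = {θ, ι} ∈ τ ✓.
  V = {[κ=λ]}: π^{-1}(V) = {κ, λ} ∉ τ ✗.
  V = {[θ], [κ=λ]}: π^{-1}(V) = {θ, κ, λ} ∉ τ ✗.
  V = {[ι], [κ=λ]}: π^{-1}(V) = {ι, κ, λ} ∈ τ ✓.
  V = {[θ], [ι], [κ=λ]}: π^{-1}(V) = {θ, ι, κ, λ} ∈ τ ✓.
  V = {[μ]}: π^{-1}(V) = {μ} ∈ τ ✓.
  V = {[θ], [μ]}: π^{-1}(V) = {θ, μ} ∈ τ ✓.
  V = {[ι], [μ]}: π^{-1}(V) = {ι, μ} ∈ τ ✓.
  V = {[θ], [ι], [μ]}: π^{-1}(V) = {θ, ι, μ} ∈ τ ✓.
  V = {[κ=λ], [μ]}: π^{-1}(V) = {κ, λ, μ} ∉ τ ✗.
  V = {[θ], [κ=λ], [μ]}: π^{-1}(V) = {θ, κ, λ, μ} ∉ τ ✗.
  V = {[ι], [κ=λ], [μ]}: π^{-1}(V) = {ι, κ, λ, μ} ∈ τ ✓.
  V = {[θ], [ι], [κ=λ], [μ]}: π^{-1}(V) = {θ, ι, κ, λ, μ} ∈ τ ✓.
Open sets in the quotient: τ_Q = {{}, {[θ]}, {[ι]}, {[θ], [ι]}, {[ι], [κ=λ]}, {[θ], [ι], [κ=λ]}, {[μ]}, {[θ], [μ]}, {[ι], [μ]}, {[θ], [ι], [μ]}, {[ι], [κ=λ], [μ]}, {[θ], [ι], [κ=λ], [μ]}} (12 elements).


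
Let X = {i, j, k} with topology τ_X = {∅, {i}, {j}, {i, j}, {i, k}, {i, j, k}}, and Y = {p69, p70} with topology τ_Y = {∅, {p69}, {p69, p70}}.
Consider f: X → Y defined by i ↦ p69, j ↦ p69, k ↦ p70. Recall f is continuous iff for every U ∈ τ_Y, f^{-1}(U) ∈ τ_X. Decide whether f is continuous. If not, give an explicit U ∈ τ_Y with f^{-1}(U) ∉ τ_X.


f IS continuous.

Compute f^{-1}(U) for each U ∈ τ_Y:
  U = ∅: f^{-1}(U) = ∅ ∈ τ_X ✓.
  U = {p69}: f^{-1}(U) = {i, j} ∈ τ_X ✓.
  U = {p69, p70}: f^{-1}(U) = {i, j, k} ∈ τ_X ✓.
Every preimage lies in τ_X, so f IS continuous.


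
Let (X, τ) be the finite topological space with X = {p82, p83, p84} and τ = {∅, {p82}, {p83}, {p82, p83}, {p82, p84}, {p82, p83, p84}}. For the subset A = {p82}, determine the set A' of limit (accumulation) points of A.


A' = {p84}

For each x ∈ X, list the open sets U ∈ τ with x ∈ U, then check whether U ∩ (A ∖ {x}) ≠ ∅ for every such U.
  x = p82: open {p82} ∋ x has {p82} ∩ (A ∖ {p82}) = ∅, so x is NOT a limit point.
  x = p83: open {p83} ∋ x has {p83} ∩ (A ∖ {p83}) = ∅, so x is NOT a limit point.
  x = p84: opens ∋ x are {p82, p84}, {p82, p83, p84}; each meets A ∖ {p84}, so x IS a limit point.
Collecting: A' = {p84}.


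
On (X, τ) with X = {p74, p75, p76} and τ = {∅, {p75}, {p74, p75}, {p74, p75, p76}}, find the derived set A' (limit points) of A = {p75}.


A' = {p74, p76}

For each x ∈ X, list the open sets U ∈ τ with x ∈ U, then check whether U ∩ (A ∖ {x}) ≠ ∅ for every such U.
  x = p74: opens ∋ x are {p74, p75}, {p74, p75, p76}; each meets A ∖ {p74}, so x IS a limit point.
  x = p75: open {p75} ∋ x has {p75} ∩ (A ∖ {p75}) = ∅, so x is NOT a limit point.
  x = p76: opens ∋ x are {p74, p75, p76}; each meets A ∖ {p76}, so x IS a limit point.
Collecting: A' = {p74, p76}.


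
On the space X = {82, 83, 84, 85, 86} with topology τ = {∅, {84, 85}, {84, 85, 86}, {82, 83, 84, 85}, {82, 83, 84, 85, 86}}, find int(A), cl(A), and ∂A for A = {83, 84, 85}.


int(A) = {84, 85}, cl(A) = {82, 83, 84, 85, 86}, ∂A = {82, 83, 86}.

Closed sets in (X, τ) are complements of opens:
  closed(X, τ) = {∅, {86}, {82, 83}, {82, 83, 86}, {82, 83, 84, 85, 86}}.
int(A) = ⋃ {U ∈ τ : U ⊆ A}. Opens contained in A: ∅, {84, 85}.
Taking the union of these: int(A) = {84, 85}.
cl(A) = ⋂ {C closed : A ⊆ C}. Closed sets containing A: {82, 83, 84, 85, 86}.
Intersecting these: cl(A) = {82, 83, 84, 85, 86}.
∂A = cl(A) ∖ int(A) = {82, 83, 84, 85, 86} ∖ {84, 85} = {82, 83, 86}.


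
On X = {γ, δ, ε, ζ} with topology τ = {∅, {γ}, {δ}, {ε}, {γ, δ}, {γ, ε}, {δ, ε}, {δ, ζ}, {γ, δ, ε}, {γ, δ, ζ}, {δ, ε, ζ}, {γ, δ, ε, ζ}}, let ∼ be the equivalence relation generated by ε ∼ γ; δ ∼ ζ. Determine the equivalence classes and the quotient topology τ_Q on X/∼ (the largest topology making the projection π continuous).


X/∼ = {[γ=ε], [δ=ζ]}; |τ_Q| = 4.

Equivalence classes: [γ=ε], [δ=ζ].
Quotient map π: X → X/∼ sends γ ↦ [γ=ε], δ ↦ [δ=ζ], ε ↦ [γ=ε], ζ ↦ [δ=ζ].
For each subset V ⊆ X/∼, compute π^{-1}(V) ⊆ X and check whether π^{-1}(V) ∈ τ. V is open in τ_Q iff π^{-1}(V) ∈ τ.
  V = {}: π^{-1}(V) = ∅ ∈ τ ✓.
  V = {[γ=ε]}: π^{-1}(V) = {γ, ε} ∈ τ ✓.
  V = {[δ=ζ]}: π^{-1}(V) = {δ, ζ} ∈ τ ✓.
  V = {[γ=ε], [δ=ζ]}: π^{-1}(V) = {γ, δ, ε, ζ} ∈ τ ✓.
Open sets in the quotient: τ_Q = {{}, {[γ=ε]}, {[δ=ζ]}, {[γ=ε], [δ=ζ]}} (4 elements).


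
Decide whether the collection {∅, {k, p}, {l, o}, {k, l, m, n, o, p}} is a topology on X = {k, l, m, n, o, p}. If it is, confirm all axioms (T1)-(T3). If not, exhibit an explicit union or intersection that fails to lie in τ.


τ is NOT a topology on X.

Axiom (T1): ∅ ∈ τ? Yes; X ∈ τ? Yes.
Axiom (T2/T3): check pairwise unions and intersections of members of τ.
Counterexample for (T2): {k, p} ∪ {l, o} = {k, l, o, p} ∉ τ. Therefore τ is NOT a topology.


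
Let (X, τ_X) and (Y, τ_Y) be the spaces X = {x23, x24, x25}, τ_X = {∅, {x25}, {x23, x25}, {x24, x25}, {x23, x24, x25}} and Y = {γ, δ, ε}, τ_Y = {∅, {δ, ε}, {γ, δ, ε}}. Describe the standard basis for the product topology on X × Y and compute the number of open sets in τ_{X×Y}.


Basis B = {∅ × ∅, {x25} × {δ, ε}, {x25} × {γ, δ, ε}, {x23, x25} × {δ, ε}, {x24, x25} × {δ, ε}, {x23, x25} × {γ, δ, ε}, {x23, x24, x25} × {δ, ε}, {x24, x25} × {γ, δ, ε}, {x23, x24, x25} × {γ, δ, ε}}; |τ_{X×Y}| = 14.

Enumerate products U × V with U ∈ τ_X, V ∈ τ_Y (deduplicated):
  ∅ × ∅ = {} (∅)
  {x25} × {δ, ε} = {(x25,δ), (x25,ε)}
  {x25} × {γ, δ, ε} = {(x25,γ), (x25,δ), (x25,ε)}
  {x23, x25} × {δ, ε} = {(x23,δ), (x23,ε), (x25,δ), (x25,ε)}
  {x24, x25} × {δ, ε} = {(x24,δ), (x24,ε), (x25,δ), (x25,ε)}
  {x23, x25} × {γ, δ, ε} = {(x23,γ), (x23,δ), (x23,ε), (x25,γ), (x25,δ), (x25,ε)}
  {x23, x24, x25} × {δ, ε} = {(x23,δ), (x23,ε), (x24,δ), (x24,ε), (x25,δ), (x25,ε)}
  {x24, x25} × {γ, δ, ε} = {(x24,γ), (x24,δ), (x24,ε), (x25,γ), (x25,δ), (x25,ε)}
  {x23, x24, x25} × {γ, δ, ε} = {(x23,γ), (x23,δ), (x23,ε), (x24,γ), (x24,δ), (x24,ε), (x25,γ), (x25,δ), (x25,ε)}
These 9 distinct sets form the basis B.
Close under arbitrary unions to get τ_{X×Y}; counting gives |τ_{X×Y}| = 14.


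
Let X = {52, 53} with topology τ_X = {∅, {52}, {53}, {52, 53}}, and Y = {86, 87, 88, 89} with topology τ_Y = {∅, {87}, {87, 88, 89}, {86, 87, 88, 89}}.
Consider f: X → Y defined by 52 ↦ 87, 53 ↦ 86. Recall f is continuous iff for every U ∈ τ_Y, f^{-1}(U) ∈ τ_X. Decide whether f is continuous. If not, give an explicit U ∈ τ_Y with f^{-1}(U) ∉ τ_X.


f IS continuous.

Compute f^{-1}(U) for each U ∈ τ_Y:
  U = ∅: f^{-1}(U) = ∅ ∈ τ_X ✓.
  U = {87}: f^{-1}(U) = {52} ∈ τ_X ✓.
  U = {87, 88, 89}: f^{-1}(U) = {52} ∈ τ_X ✓.
  U = {86, 87, 88, 89}: f^{-1}(U) = {52, 53} ∈ τ_X ✓.
Every preimage lies in τ_X, so f IS continuous.


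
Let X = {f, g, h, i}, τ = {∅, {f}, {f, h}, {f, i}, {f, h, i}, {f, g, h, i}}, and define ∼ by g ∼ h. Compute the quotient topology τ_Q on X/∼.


X/∼ = {[f], [g=h], [i]}; |τ_Q| = 4.

Equivalence classes: [f], [g=h], [i].
Quotient map π: X → X/∼ sends f ↦ [f], g ↦ [g=h], h ↦ [g=h], i ↦ [i].
For each subset V ⊆ X/∼, compute π^{-1}(V) ⊆ X and check whether π^{-1}(V) ∈ τ. V is open in τ_Q iff π^{-1}(V) ∈ τ.
  V = {}: π^{-1}(V) = ∅ ∈ τ ✓.
  V = {[f]}: π^{-1}(V) = {f} ∈ τ ✓.
  V = {[g=h]}: π^{-1}(V) = {g, h} ∉ τ ✗.
  V = {[f], [g=h]}: π^{-1}(V) = {f, g, h} ∉ τ ✗.
  V = {[i]}: π^{-1}(V) = {i} ∉ τ ✗.
  V = {[f], [i]}: π^{-1}(V) = {f, i} ∈ τ ✓.
  V = {[g=h], [i]}: π^{-1}(V) = {g, h, i} ∉ τ ✗.
  V = {[f], [g=h], [i]}: π^{-1}(V) = {f, g, h, i} ∈ τ ✓.
Open sets in the quotient: τ_Q = {{}, {[f]}, {[f], [i]}, {[f], [g=h], [i]}} (4 elements).


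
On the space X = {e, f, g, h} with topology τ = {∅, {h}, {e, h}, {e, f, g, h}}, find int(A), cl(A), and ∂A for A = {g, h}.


int(A) = {h}, cl(A) = {e, f, g, h}, ∂A = {e, f, g}.

Closed sets in (X, τ) are complements of opens:
  closed(X, τ) = {∅, {f, g}, {e, f, g}, {e, f, g, h}}.
int(A) = ⋃ {U ∈ τ : U ⊆ A}. Opens contained in A: ∅, {h}.
Taking the union of these: int(A) = {h}.
cl(A) = ⋂ {C closed : A ⊆ C}. Closed sets containing A: {e, f, g, h}.
Intersecting these: cl(A) = {e, f, g, h}.
∂A = cl(A) ∖ int(A) = {e, f, g, h} ∖ {h} = {e, f, g}.


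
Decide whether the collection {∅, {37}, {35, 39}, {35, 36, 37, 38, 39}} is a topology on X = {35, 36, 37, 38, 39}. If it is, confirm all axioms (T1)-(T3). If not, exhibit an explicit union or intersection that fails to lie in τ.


τ is NOT a topology on X.

Axiom (T1): ∅ ∈ τ? Yes; X ∈ τ? Yes.
Axiom (T2/T3): check pairwise unions and intersections of members of τ.
Counterexample for (T2): {37} ∪ {35, 39} = {35, 37, 39} ∉ τ. Therefore τ is NOT a topology.


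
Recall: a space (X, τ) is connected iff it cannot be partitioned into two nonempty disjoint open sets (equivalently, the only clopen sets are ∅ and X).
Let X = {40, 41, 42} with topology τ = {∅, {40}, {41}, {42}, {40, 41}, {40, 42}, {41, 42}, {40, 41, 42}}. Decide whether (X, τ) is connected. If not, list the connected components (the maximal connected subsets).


(X, τ) is disconnected; components = [{40}, {41}, {42}].

Find clopen sets (U ∈ τ with X ∖ U ∈ τ):
  U = ∅, X ∖ U = {40, 41, 42} — both open, so U is clopen.
  U = {40}, X ∖ U = {41, 42} — both open, so U is clopen.
  U = {41}, X ∖ U = {40, 42} — both open, so U is clopen.
  U = {42}, X ∖ U = {40, 41} — both open, so U is clopen.
  U = {40, 41}, X ∖ U = {42} — both open, so U is clopen.
  U = {40, 42}, X ∖ U = {41} — both open, so U is clopen.
  U = {41, 42}, X ∖ U = {40} — both open, so U is clopen.
  U = {40, 41, 42}, X ∖ U = ∅ — both open, so U is clopen.
Nontrivial clopen(s) exist: e.g. {40}. So (X, τ) is disconnected.
Compute connected components by grouping points that agree on all clopens:
  component: {40}
  component: {41}
  component: {42}


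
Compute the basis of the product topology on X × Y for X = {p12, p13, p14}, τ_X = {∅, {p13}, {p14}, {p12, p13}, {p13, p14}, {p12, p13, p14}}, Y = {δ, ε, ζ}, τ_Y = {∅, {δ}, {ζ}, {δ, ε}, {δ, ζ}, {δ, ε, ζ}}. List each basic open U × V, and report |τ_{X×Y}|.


Basis B = {∅ × ∅, {p13} × {δ}, {p13} × {ζ}, {p14} × {δ}, {p14} × {ζ}, {p12, p13} × {δ}, {p12, p13} × {ζ}, {p13} × {δ, ε}, {p13} × {δ, ζ}, {p13, p14} × {δ}, {p13, p14} × {ζ}, {p14} × {δ, ε}, {p14} × {δ, ζ}, {p12, p13, p14} × {δ}, {p12, p13, p14} × {ζ}, {p13} × {δ, ε, ζ}, {p14} × {δ, ε, ζ}, {p12, p13} × {δ, ε}, {p12, p13} × {δ, ζ}, {p13, p14} × {δ, ε}, {p13, p14} × {δ, ζ}, {p12, p13} × {δ, ε, ζ}, {p12, p13, p14} × {δ, ε}, {p12, p13, p14} × {δ, ζ}, {p13, p14} × {δ, ε, ζ}, {p12, p13, p14} × {δ, ε, ζ}}; |τ_{X×Y}| = 108.

Enumerate products U × V with U ∈ τ_X, V ∈ τ_Y (deduplicated):
  ∅ × ∅ = {} (∅)
  {p13} × {δ} = {(p13,δ)}
  {p13} × {ζ} = {(p13,ζ)}
  {p14} × {δ} = {(p14,δ)}
  {p14} × {ζ} = {(p14,ζ)}
  {p12, p13} × {δ} = {(p12,δ), (p13,δ)}
  {p12, p13} × {ζ} = {(p12,ζ), (p13,ζ)}
  {p13} × {δ, ε} = {(p13,δ), (p13,ε)}
  {p13} × {δ, ζ} = {(p13,δ), (p13,ζ)}
  {p13, p14} × {δ} = {(p13,δ), (p14,δ)}
  {p13, p14} × {ζ} = {(p13,ζ), (p14,ζ)}
  {p14} × {δ, ε} = {(p14,δ), (p14,ε)}
  {p14} × {δ, ζ} = {(p14,δ), (p14,ζ)}
  {p12, p13, p14} × {δ} = {(p12,δ), (p13,δ), (p14,δ)}
  {p12, p13, p14} × {ζ} = {(p12,ζ), (p13,ζ), (p14,ζ)}
  {p13} × {δ, ε, ζ} = {(p13,δ), (p13,ε), (p13,ζ)}
  {p14} × {δ, ε, ζ} = {(p14,δ), (p14,ε), (p14,ζ)}
  {p12, p13} × {δ, ε} = {(p12,δ), (p12,ε), (p13,δ), (p13,ε)}
  {p12, p13} × {δ, ζ} = {(p12,δ), (p12,ζ), (p13,δ), (p13,ζ)}
  {p13, p14} × {δ, ε} = {(p13,δ), (p13,ε), (p14,δ), (p14,ε)}
  {p13, p14} × {δ, ζ} = {(p13,δ), (p13,ζ), (p14,δ), (p14,ζ)}
  {p12, p13} × {δ, ε, ζ} = {(p12,δ), (p12,ε), (p12,ζ), (p13,δ), (p13,ε), (p13,ζ)}
  {p12, p13, p14} × {δ, ε} = {(p12,δ), (p12,ε), (p13,δ), (p13,ε), (p14,δ), (p14,ε)}
  {p12, p13, p14} × {δ, ζ} = {(p12,δ), (p12,ζ), (p13,δ), (p13,ζ), (p14,δ), (p14,ζ)}
  {p13, p14} × {δ, ε, ζ} = {(p13,δ), (p13,ε), (p13,ζ), (p14,δ), (p14,ε), (p14,ζ)}
  {p12, p13, p14} × {δ, ε, ζ} = {(p12,δ), (p12,ε), (p12,ζ), (p13,δ), (p13,ε), (p13,ζ), (p14,δ), (p14,ε), (p14,ζ)}
These 26 distinct sets form the basis B.
Close under arbitrary unions to get τ_{X×Y}; counting gives |τ_{X×Y}| = 108.


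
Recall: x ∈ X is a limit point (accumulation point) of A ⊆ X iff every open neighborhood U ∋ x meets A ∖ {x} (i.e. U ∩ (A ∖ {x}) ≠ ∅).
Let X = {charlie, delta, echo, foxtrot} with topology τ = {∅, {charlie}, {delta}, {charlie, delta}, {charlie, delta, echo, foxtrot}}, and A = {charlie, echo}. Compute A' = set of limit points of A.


A' = {echo, foxtrot}

For each x ∈ X, list the open sets U ∈ τ with x ∈ U, then check whether U ∩ (A ∖ {x}) ≠ ∅ for every such U.
  x = charlie: open {charlie} ∋ x has {charlie} ∩ (A ∖ {charlie}) = ∅, so x is NOT a limit point.
  x = delta: open {delta} ∋ x has {delta} ∩ (A ∖ {delta}) = ∅, so x is NOT a limit point.
  x = echo: opens ∋ x are {charlie, delta, echo, foxtrot}; each meets A ∖ {echo}, so x IS a limit point.
  x = foxtrot: opens ∋ x are {charlie, delta, echo, foxtrot}; each meets A ∖ {foxtrot}, so x IS a limit point.
Collecting: A' = {echo, foxtrot}.


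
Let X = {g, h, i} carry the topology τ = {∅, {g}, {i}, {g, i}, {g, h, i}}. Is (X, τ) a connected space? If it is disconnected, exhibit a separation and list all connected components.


(X, τ) is connected.

Find clopen sets (U ∈ τ with X ∖ U ∈ τ):
  U = ∅, X ∖ U = {g, h, i} — both open, so U is clopen.
  U = {g, h, i}, X ∖ U = ∅ — both open, so U is clopen.
Only trivial clopens (∅ and X) exist, so (X, τ) is connected.
Compute connected components by grouping points that agree on all clopens:
  component: {g, h, i}


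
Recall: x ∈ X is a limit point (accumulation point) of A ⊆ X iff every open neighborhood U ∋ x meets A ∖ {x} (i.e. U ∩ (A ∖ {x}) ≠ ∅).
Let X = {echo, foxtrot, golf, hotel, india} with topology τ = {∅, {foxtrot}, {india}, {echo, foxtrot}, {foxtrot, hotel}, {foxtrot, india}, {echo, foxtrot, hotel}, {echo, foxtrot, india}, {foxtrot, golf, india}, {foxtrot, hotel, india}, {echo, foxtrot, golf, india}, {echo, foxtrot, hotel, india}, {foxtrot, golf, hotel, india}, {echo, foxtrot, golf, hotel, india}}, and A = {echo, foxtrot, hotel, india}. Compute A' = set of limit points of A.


A' = {echo, golf, hotel}

For each x ∈ X, list the open sets U ∈ τ with x ∈ U, then check whether U ∩ (A ∖ {x}) ≠ ∅ for every such U.
  x = echo: opens ∋ x are {echo, foxtrot}, {echo, foxtrot, hotel}, {echo, foxtrot, india}, {echo, foxtrot, golf, india}, {echo, foxtrot, hotel, india}, {echo, foxtrot, golf, hotel, india}; each meets A ∖ {echo}, so x IS a limit point.
  x = foxtrot: open {foxtrot} ∋ x has {foxtrot} ∩ (A ∖ {foxtrot}) = ∅, so x is NOT a limit point.
  x = golf: opens ∋ x are {foxtrot, golf, india}, {echo, foxtrot, golf, india}, {foxtrot, golf, hotel, india}, {echo, foxtrot, golf, hotel, india}; each meets A ∖ {golf}, so x IS a limit point.
  x = hotel: opens ∋ x are {foxtrot, hotel}, {echo, foxtrot, hotel}, {foxtrot, hotel, india}, {echo, foxtrot, hotel, india}, {foxtrot, golf, hotel, india}, {echo, foxtrot, golf, hotel, india}; each meets A ∖ {hotel}, so x IS a limit point.
  x = india: open {india} ∋ x has {india} ∩ (A ∖ {india}) = ∅, so x is NOT a limit point.
Collecting: A' = {echo, golf, hotel}.


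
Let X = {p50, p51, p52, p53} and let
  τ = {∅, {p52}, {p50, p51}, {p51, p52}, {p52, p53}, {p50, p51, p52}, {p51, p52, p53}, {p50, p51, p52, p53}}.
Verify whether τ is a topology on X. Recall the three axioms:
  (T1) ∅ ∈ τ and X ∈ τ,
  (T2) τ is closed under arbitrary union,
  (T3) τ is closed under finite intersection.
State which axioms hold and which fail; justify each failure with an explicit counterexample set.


τ is NOT a topology on X.

Axiom (T1): ∅ ∈ τ? Yes; X ∈ τ? Yes.
Axiom (T2/T3): check pairwise unions and intersections of members of τ.
Counterexample for (T3): {p50, p51} ∩ {p51, p52} = {p51} ∉ τ. Therefore τ is NOT a topology.


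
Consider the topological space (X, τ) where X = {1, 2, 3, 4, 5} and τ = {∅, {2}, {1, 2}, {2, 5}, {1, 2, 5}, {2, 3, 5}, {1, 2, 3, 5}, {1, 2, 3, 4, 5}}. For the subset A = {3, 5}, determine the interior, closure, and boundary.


int(A) = ∅, cl(A) = {3, 4, 5}, ∂A = {3, 4, 5}.

Closed sets in (X, τ) are complements of opens:
  closed(X, τ) = {∅, {4}, {1, 4}, {3, 4}, {1, 3, 4}, {3, 4, 5}, {1, 3, 4, 5}, {1, 2, 3, 4, 5}}.
int(A) = ⋃ {U ∈ τ : U ⊆ A}. Opens contained in A: ∅.
Taking the union of these: int(A) = ∅.
cl(A) = ⋂ {C closed : A ⊆ C}. Closed sets containing A: {3, 4, 5}, {1, 3, 4, 5}, {1, 2, 3, 4, 5}.
Intersecting these: cl(A) = {3, 4, 5}.
∂A = cl(A) ∖ int(A) = {3, 4, 5} ∖ ∅ = {3, 4, 5}.


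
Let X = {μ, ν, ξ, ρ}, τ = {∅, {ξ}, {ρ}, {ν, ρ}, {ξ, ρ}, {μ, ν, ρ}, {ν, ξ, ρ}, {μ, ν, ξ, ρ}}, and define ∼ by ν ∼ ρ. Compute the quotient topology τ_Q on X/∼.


X/∼ = {[μ], [ν=ρ], [ξ]}; |τ_Q| = 6.

Equivalence classes: [μ], [ν=ρ], [ξ].
Quotient map π: X → X/∼ sends μ ↦ [μ], ν ↦ [ν=ρ], ξ ↦ [ξ], ρ ↦ [ν=ρ].
For each subset V ⊆ X/∼, compute π^{-1}(V) ⊆ X and check whether π^{-1}(V) ∈ τ. V is open in τ_Q iff π^{-1}(V) ∈ τ.
  V = {}: π^{-1}(V) = ∅ ∈ τ ✓.
  V = {[μ]}: π^{-1}(V) = {μ} ∉ τ ✗.
  V = {[ν=ρ]}: π^{-1}(V) = {ν, ρ} ∈ τ ✓.
  V = {[μ], [ν=ρ]}: π^{-1}(V) = {μ, ν, ρ} ∈ τ ✓.
  V = {[ξ]}: π^{-1}(V) = {ξ} ∈ τ ✓.
  V = {[μ], [ξ]}: π^{-1}(V) = {μ, ξ} ∉ τ ✗.
  V = {[ν=ρ], [ξ]}: π^{-1}(V) = {ν, ξ, ρ} ∈ τ ✓.
  V = {[μ], [ν=ρ], [ξ]}: π^{-1}(V) = {μ, ν, ξ, ρ} ∈ τ ✓.
Open sets in the quotient: τ_Q = {{}, {[ν=ρ]}, {[μ], [ν=ρ]}, {[ξ]}, {[ν=ρ], [ξ]}, {[μ], [ν=ρ], [ξ]}} (6 elements).


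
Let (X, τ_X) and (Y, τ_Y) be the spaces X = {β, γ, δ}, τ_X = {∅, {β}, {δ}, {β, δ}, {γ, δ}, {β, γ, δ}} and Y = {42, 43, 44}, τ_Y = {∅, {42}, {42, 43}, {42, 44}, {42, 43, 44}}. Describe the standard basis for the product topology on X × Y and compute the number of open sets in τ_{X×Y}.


Basis B = {∅ × ∅, {β} × {42}, {δ} × {42}, {β} × {42, 43}, {β} × {42, 44}, {β, δ} × {42}, {γ, δ} × {42}, {δ} × {42, 43}, {δ} × {42, 44}, {β} × {42, 43, 44}, {β, γ, δ} × {42}, {δ} × {42, 43, 44}, {β, δ} × {42, 43}, {β, δ} × {42, 44}, {γ, δ} × {42, 43}, {γ, δ} × {42, 44}, {β, δ} × {42, 43, 44}, {β, γ, δ} × {42, 43}, {β, γ, δ} × {42, 44}, {γ, δ} × {42, 43, 44}, {β, γ, δ} × {42, 43, 44}}; |τ_{X×Y}| = 70.

Enumerate products U × V with U ∈ τ_X, V ∈ τ_Y (deduplicated):
  ∅ × ∅ = {} (∅)
  {β} × {42} = {(β,42)}
  {δ} × {42} = {(δ,42)}
  {β} × {42, 43} = {(β,42), (β,43)}
  {β} × {42, 44} = {(β,42), (β,44)}
  {β, δ} × {42} = {(β,42), (δ,42)}
  {γ, δ} × {42} = {(γ,42), (δ,42)}
  {δ} × {42, 43} = {(δ,42), (δ,43)}
  {δ} × {42, 44} = {(δ,42), (δ,44)}
  {β} × {42, 43, 44} = {(β,42), (β,43), (β,44)}
  {β, γ, δ} × {42} = {(β,42), (γ,42), (δ,42)}
  {δ} × {42, 43, 44} = {(δ,42), (δ,43), (δ,44)}
  {β, δ} × {42, 43} = {(β,42), (β,43), (δ,42), (δ,43)}
  {β, δ} × {42, 44} = {(β,42), (β,44), (δ,42), (δ,44)}
  {γ, δ} × {42, 43} = {(γ,42), (γ,43), (δ,42), (δ,43)}
  {γ, δ} × {42, 44} = {(γ,42), (γ,44), (δ,42), (δ,44)}
  {β, δ} × {42, 43, 44} = {(β,42), (β,43), (β,44), (δ,42), (δ,43), (δ,44)}
  {β, γ, δ} × {42, 43} = {(β,42), (β,43), (γ,42), (γ,43), (δ,42), (δ,43)}
  {β, γ, δ} × {42, 44} = {(β,42), (β,44), (γ,42), (γ,44), (δ,42), (δ,44)}
  {γ, δ} × {42, 43, 44} = {(γ,42), (γ,43), (γ,44), (δ,42), (δ,43), (δ,44)}
  {β, γ, δ} × {42, 43, 44} = {(β,42), (β,43), (β,44), (γ,42), (γ,43), (γ,44), (δ,42), (δ,43), (δ,44)}
These 21 distinct sets form the basis B.
Close under arbitrary unions to get τ_{X×Y}; counting gives |τ_{X×Y}| = 70.


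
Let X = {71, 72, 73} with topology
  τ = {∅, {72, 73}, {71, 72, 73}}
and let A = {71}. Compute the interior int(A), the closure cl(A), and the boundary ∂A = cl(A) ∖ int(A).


int(A) = ∅, cl(A) = {71}, ∂A = {71}.

Closed sets in (X, τ) are complements of opens:
  closed(X, τ) = {∅, {71}, {71, 72, 73}}.
int(A) = ⋃ {U ∈ τ : U ⊆ A}. Opens contained in A: ∅.
Taking the union of these: int(A) = ∅.
cl(A) = ⋂ {C closed : A ⊆ C}. Closed sets containing A: {71}, {71, 72, 73}.
Intersecting these: cl(A) = {71}.
∂A = cl(A) ∖ int(A) = {71} ∖ ∅ = {71}.


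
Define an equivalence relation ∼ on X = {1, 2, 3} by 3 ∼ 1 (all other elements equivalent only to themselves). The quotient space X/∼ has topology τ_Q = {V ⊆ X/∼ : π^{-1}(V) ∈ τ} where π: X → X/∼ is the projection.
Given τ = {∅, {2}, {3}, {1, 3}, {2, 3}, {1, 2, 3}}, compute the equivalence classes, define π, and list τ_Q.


X/∼ = {[1=3], [2]}; |τ_Q| = 4.

Equivalence classes: [1=3], [2].
Quotient map π: X → X/∼ sends 1 ↦ [1=3], 2 ↦ [2], 3 ↦ [1=3].
For each subset V ⊆ X/∼, compute π^{-1}(V) ⊆ X and check whether π^{-1}(V) ∈ τ. V is open in τ_Q iff π^{-1}(V) ∈ τ.
  V = {}: π^{-1}(V) = ∅ ∈ τ ✓.
  V = {[1=3]}: π^{-1}(V) = {1, 3} ∈ τ ✓.
  V = {[2]}: π^{-1}(V) = {2} ∈ τ ✓.
  V = {[1=3], [2]}: π^{-1}(V) = {1, 2, 3} ∈ τ ✓.
Open sets in the quotient: τ_Q = {{}, {[1=3]}, {[2]}, {[1=3], [2]}} (4 elements).


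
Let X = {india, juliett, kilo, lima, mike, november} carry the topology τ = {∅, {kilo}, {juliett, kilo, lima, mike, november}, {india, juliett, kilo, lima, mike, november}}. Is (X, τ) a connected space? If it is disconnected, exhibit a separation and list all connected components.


(X, τ) is connected.

Find clopen sets (U ∈ τ with X ∖ U ∈ τ):
  U = ∅, X ∖ U = {india, juliett, kilo, lima, mike, november} — both open, so U is clopen.
  U = {india, juliett, kilo, lima, mike, november}, X ∖ U = ∅ — both open, so U is clopen.
Only trivial clopens (∅ and X) exist, so (X, τ) is connected.
Compute connected components by grouping points that agree on all clopens:
  component: {india, juliett, kilo, lima, mike, november}


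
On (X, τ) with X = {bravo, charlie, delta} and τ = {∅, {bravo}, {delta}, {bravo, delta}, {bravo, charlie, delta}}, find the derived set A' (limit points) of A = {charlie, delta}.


A' = {charlie}

For each x ∈ X, list the open sets U ∈ τ with x ∈ U, then check whether U ∩ (A ∖ {x}) ≠ ∅ for every such U.
  x = bravo: open {bravo} ∋ x has {bravo} ∩ (A ∖ {bravo}) = ∅, so x is NOT a limit point.
  x = charlie: opens ∋ x are {bravo, charlie, delta}; each meets A ∖ {charlie}, so x IS a limit point.
  x = delta: open {delta} ∋ x has {delta} ∩ (A ∖ {delta}) = ∅, so x is NOT a limit point.
Collecting: A' = {charlie}.


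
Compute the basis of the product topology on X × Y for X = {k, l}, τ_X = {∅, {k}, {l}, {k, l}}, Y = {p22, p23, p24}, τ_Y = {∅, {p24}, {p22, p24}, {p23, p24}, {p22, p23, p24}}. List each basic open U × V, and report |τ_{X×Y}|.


Basis B = {∅ × ∅, {k} × {p24}, {l} × {p24}, {k} × {p22, p24}, {k} × {p23, p24}, {k, l} × {p24}, {l} × {p22, p24}, {l} × {p23, p24}, {k} × {p22, p23, p24}, {l} × {p22, p23, p24}, {k, l} × {p22, p24}, {k, l} × {p23, p24}, {k, l} × {p22, p23, p24}}; |τ_{X×Y}| = 25.

Enumerate products U × V with U ∈ τ_X, V ∈ τ_Y (deduplicated):
  ∅ × ∅ = {} (∅)
  {k} × {p24} = {(k,p24)}
  {l} × {p24} = {(l,p24)}
  {k} × {p22, p24} = {(k,p22), (k,p24)}
  {k} × {p23, p24} = {(k,p23), (k,p24)}
  {k, l} × {p24} = {(k,p24), (l,p24)}
  {l} × {p22, p24} = {(l,p22), (l,p24)}
  {l} × {p23, p24} = {(l,p23), (l,p24)}
  {k} × {p22, p23, p24} = {(k,p22), (k,p23), (k,p24)}
  {l} × {p22, p23, p24} = {(l,p22), (l,p23), (l,p24)}
  {k, l} × {p22, p24} = {(k,p22), (k,p24), (l,p22), (l,p24)}
  {k, l} × {p23, p24} = {(k,p23), (k,p24), (l,p23), (l,p24)}
  {k, l} × {p22, p23, p24} = {(k,p22), (k,p23), (k,p24), (l,p22), (l,p23), (l,p24)}
These 13 distinct sets form the basis B.
Close under arbitrary unions to get τ_{X×Y}; counting gives |τ_{X×Y}| = 25.


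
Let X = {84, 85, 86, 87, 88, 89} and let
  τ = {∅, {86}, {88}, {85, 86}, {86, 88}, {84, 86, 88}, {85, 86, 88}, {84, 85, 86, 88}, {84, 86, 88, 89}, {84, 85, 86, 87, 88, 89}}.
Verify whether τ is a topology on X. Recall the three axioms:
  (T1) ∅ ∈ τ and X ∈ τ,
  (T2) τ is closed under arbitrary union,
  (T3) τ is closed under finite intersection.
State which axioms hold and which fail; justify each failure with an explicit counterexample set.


τ is NOT a topology on X.

Axiom (T1): ∅ ∈ τ? Yes; X ∈ τ? Yes.
Axiom (T2/T3): check pairwise unions and intersections of members of τ.
Counterexample for (T2): {85, 86} ∪ {84, 86, 88, 89} = {84, 85, 86, 88, 89} ∉ τ. Therefore τ is NOT a topology.


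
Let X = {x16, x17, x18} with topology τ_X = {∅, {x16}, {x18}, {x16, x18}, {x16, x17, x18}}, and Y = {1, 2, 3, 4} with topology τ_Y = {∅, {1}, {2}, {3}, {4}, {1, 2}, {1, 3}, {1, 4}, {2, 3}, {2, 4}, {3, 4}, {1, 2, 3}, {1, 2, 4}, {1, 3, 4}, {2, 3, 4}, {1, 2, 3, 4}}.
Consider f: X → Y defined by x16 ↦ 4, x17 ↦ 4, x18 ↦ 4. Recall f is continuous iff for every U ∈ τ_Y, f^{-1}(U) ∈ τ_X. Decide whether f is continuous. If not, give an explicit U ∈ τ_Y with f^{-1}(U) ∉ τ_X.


f IS continuous.

Compute f^{-1}(U) for each U ∈ τ_Y:
  U = ∅: f^{-1}(U) = ∅ ∈ τ_X ✓.
  U = {1}: f^{-1}(U) = ∅ ∈ τ_X ✓.
  U = {2}: f^{-1}(U) = ∅ ∈ τ_X ✓.
  U = {3}: f^{-1}(U) = ∅ ∈ τ_X ✓.
  U = {4}: f^{-1}(U) = {x16, x17, x18} ∈ τ_X ✓.
  U = {1, 2}: f^{-1}(U) = ∅ ∈ τ_X ✓.
  U = {1, 3}: f^{-1}(U) = ∅ ∈ τ_X ✓.
  U = {1, 4}: f^{-1}(U) = {x16, x17, x18} ∈ τ_X ✓.
  U = {2, 3}: f^{-1}(U) = ∅ ∈ τ_X ✓.
  U = {2, 4}: f^{-1}(U) = {x16, x17, x18} ∈ τ_X ✓.
  U = {3, 4}: f^{-1}(U) = {x16, x17, x18} ∈ τ_X ✓.
  U = {1, 2, 3}: f^{-1}(U) = ∅ ∈ τ_X ✓.
  U = {1, 2, 4}: f^{-1}(U) = {x16, x17, x18} ∈ τ_X ✓.
  U = {1, 3, 4}: f^{-1}(U) = {x16, x17, x18} ∈ τ_X ✓.
  U = {2, 3, 4}: f^{-1}(U) = {x16, x17, x18} ∈ τ_X ✓.
  U = {1, 2, 3, 4}: f^{-1}(U) = {x16, x17, x18} ∈ τ_X ✓.
Every preimage lies in τ_X, so f IS continuous.


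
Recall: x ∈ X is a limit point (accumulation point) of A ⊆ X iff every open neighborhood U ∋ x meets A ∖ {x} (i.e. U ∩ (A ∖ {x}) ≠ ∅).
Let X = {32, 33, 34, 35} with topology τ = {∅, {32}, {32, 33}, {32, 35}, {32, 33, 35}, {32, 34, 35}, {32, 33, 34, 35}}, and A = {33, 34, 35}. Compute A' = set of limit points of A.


A' = {34}

For each x ∈ X, list the open sets U ∈ τ with x ∈ U, then check whether U ∩ (A ∖ {x}) ≠ ∅ for every such U.
  x = 32: open {32} ∋ x has {32} ∩ (A ∖ {32}) = ∅, so x is NOT a limit point.
  x = 33: open {32, 33} ∋ x has {32, 33} ∩ (A ∖ {33}) = ∅, so x is NOT a limit point.
  x = 34: opens ∋ x are {32, 34, 35}, {32, 33, 34, 35}; each meets A ∖ {34}, so x IS a limit point.
  x = 35: open {32, 35} ∋ x has {32, 35} ∩ (A ∖ {35}) = ∅, so x is NOT a limit point.
Collecting: A' = {34}.


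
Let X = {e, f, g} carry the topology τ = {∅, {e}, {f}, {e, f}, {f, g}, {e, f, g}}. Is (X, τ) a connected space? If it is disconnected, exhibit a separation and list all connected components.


(X, τ) is disconnected; components = [{e}, {f, g}].

Find clopen sets (U ∈ τ with X ∖ U ∈ τ):
  U = ∅, X ∖ U = {e, f, g} — both open, so U is clopen.
  U = {e}, X ∖ U = {f, g} — both open, so U is clopen.
  U = {f, g}, X ∖ U = {e} — both open, so U is clopen.
  U = {e, f, g}, X ∖ U = ∅ — both open, so U is clopen.
Nontrivial clopen(s) exist: e.g. {e}. So (X, τ) is disconnected.
Compute connected components by grouping points that agree on all clopens:
  component: {e}
  component: {f, g}


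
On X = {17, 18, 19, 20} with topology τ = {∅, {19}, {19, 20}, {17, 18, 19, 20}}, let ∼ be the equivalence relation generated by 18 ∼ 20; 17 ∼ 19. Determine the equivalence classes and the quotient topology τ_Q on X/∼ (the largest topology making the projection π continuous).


X/∼ = {[17=19], [18=20]}; |τ_Q| = 2.

Equivalence classes: [17=19], [18=20].
Quotient map π: X → X/∼ sends 17 ↦ [17=19], 18 ↦ [18=20], 19 ↦ [17=19], 20 ↦ [18=20].
For each subset V ⊆ X/∼, compute π^{-1}(V) ⊆ X and check whether π^{-1}(V) ∈ τ. V is open in τ_Q iff π^{-1}(V) ∈ τ.
  V = {}: π^{-1}(V) = ∅ ∈ τ ✓.
  V = {[17=19]}: π^{-1}(V) = {17, 19} ∉ τ ✗.
  V = {[18=20]}: π^{-1}(V) = {18, 20} ∉ τ ✗.
  V = {[17=19], [18=20]}: π^{-1}(V) = {17, 18, 19, 20} ∈ τ ✓.
Open sets in the quotient: τ_Q = {{}, {[17=19], [18=20]}} (2 elements).


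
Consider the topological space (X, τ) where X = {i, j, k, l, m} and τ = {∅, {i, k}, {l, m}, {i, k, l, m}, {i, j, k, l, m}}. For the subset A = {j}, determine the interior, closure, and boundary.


int(A) = ∅, cl(A) = {j}, ∂A = {j}.

Closed sets in (X, τ) are complements of opens:
  closed(X, τ) = {∅, {j}, {i, j, k}, {j, l, m}, {i, j, k, l, m}}.
int(A) = ⋃ {U ∈ τ : U ⊆ A}. Opens contained in A: ∅.
Taking the union of these: int(A) = ∅.
cl(A) = ⋂ {C closed : A ⊆ C}. Closed sets containing A: {j}, {i, j, k}, {j, l, m}, {i, j, k, l, m}.
Intersecting these: cl(A) = {j}.
∂A = cl(A) ∖ int(A) = {j} ∖ ∅ = {j}.


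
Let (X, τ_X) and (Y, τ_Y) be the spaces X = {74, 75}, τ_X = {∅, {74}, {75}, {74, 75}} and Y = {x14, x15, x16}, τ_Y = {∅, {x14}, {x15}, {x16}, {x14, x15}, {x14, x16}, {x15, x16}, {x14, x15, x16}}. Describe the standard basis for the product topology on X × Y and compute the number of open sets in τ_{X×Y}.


Basis B = {∅ × ∅, {74} × {x14}, {74} × {x15}, {74} × {x16}, {75} × {x14}, {75} × {x15}, {75} × {x16}, {74} × {x14, x15}, {74} × {x14, x16}, {74, 75} × {x14}, {74} × {x15, x16}, {74, 75} × {x15}, {74, 75} × {x16}, {75} × {x14, x15}, {75} × {x14, x16}, {75} × {x15, x16}, {74} × {x14, x15, x16}, {75} × {x14, x15, x16}, {74, 75} × {x14, x15}, {74, 75} × {x14, x16}, {74, 75} × {x15, x16}, {74, 75} × {x14, x15, x16}}; |τ_{X×Y}| = 64.

Enumerate products U × V with U ∈ τ_X, V ∈ τ_Y (deduplicated):
  ∅ × ∅ = {} (∅)
  {74} × {x14} = {(74,x14)}
  {74} × {x15} = {(74,x15)}
  {74} × {x16} = {(74,x16)}
  {75} × {x14} = {(75,x14)}
  {75} × {x15} = {(75,x15)}
  {75} × {x16} = {(75,x16)}
  {74} × {x14, x15} = {(74,x14), (74,x15)}
  {74} × {x14, x16} = {(74,x14), (74,x16)}
  {74, 75} × {x14} = {(74,x14), (75,x14)}
  {74} × {x15, x16} = {(74,x15), (74,x16)}
  {74, 75} × {x15} = {(74,x15), (75,x15)}
  {74, 75} × {x16} = {(74,x16), (75,x16)}
  {75} × {x14, x15} = {(75,x14), (75,x15)}
  {75} × {x14, x16} = {(75,x14), (75,x16)}
  {75} × {x15, x16} = {(75,x15), (75,x16)}
  {74} × {x14, x15, x16} = {(74,x14), (74,x15), (74,x16)}
  {75} × {x14, x15, x16} = {(75,x14), (75,x15), (75,x16)}
  {74, 75} × {x14, x15} = {(74,x14), (74,x15), (75,x14), (75,x15)}
  {74, 75} × {x14, x16} = {(74,x14), (74,x16), (75,x14), (75,x16)}
  {74, 75} × {x15, x16} = {(74,x15), (74,x16), (75,x15), (75,x16)}
  {74, 75} × {x14, x15, x16} = {(74,x14), (74,x15), (74,x16), (75,x14), (75,x15), (75,x16)}
These 22 distinct sets form the basis B.
Close under arbitrary unions to get τ_{X×Y}; counting gives |τ_{X×Y}| = 64.


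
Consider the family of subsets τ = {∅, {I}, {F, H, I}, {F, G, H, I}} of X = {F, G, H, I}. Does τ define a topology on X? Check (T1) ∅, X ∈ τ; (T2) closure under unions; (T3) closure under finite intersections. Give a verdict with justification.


τ IS a topology on X.

Axiom (T1): ∅ ∈ τ? Yes; X ∈ τ? Yes.
Axiom (T2/T3): check pairwise unions and intersections of members of τ.
All pairwise intersections and unions checked — each lies in τ. Therefore τ satisfies (T1), (T2), (T3): it IS a topology on X.


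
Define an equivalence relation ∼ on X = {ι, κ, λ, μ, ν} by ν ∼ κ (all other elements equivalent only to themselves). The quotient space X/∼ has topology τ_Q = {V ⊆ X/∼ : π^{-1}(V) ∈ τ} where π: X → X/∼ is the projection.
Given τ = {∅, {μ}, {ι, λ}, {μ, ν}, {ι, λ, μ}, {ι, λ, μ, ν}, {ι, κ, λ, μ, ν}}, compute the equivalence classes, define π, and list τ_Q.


X/∼ = {[ι], [κ=ν], [λ], [μ]}; |τ_Q| = 5.

Equivalence classes: [ι], [κ=ν], [λ], [μ].
Quotient map π: X → X/∼ sends ι ↦ [ι], κ ↦ [κ=ν], λ ↦ [λ], μ ↦ [μ], ν ↦ [κ=ν].
For each subset V ⊆ X/∼, compute π^{-1}(V) ⊆ X and check whether π^{-1}(V) ∈ τ. V is open in τ_Q iff π^{-1}(V) ∈ τ.
  V = {}: π^{-1}(V) = ∅ ∈ τ ✓.
  V = {[ι]}: π^{-1}(V) = {ι} ∉ τ ✗.
  V = {[κ=ν]}: π^{-1}(V) = {κ, ν} ∉ τ ✗.
  V = {[ι], [κ=ν]}: π^{-1}(V) = {ι, κ, ν} ∉ τ ✗.
  V = {[λ]}: π^{-1}(V) = {λ} ∉ τ ✗.
  V = {[ι], [λ]}: π^{-1}(V) = {ι, λ} ∈ τ ✓.
  V = {[κ=ν], [λ]}: π^{-1}(V) = {κ, λ, ν} ∉ τ ✗.
  V = {[ι], [κ=ν], [λ]}: π^{-1}(V) = {ι, κ, λ, ν} ∉ τ ✗.
  V = {[μ]}: π^{-1}(V) = {μ} ∈ τ ✓.
  V = {[ι], [μ]}: π^{-1}(V) = {ι, μ} ∉ τ ✗.
  V = {[κ=ν], [μ]}: π^{-1}(V) = {κ, μ, ν} ∉ τ ✗.
  V = {[ι], [κ=ν], [μ]}: π^{-1}(V) = {ι, κ, μ, ν} ∉ τ ✗.
  V = {[λ], [μ]}: π^{-1}(V) = {λ, μ} ∉ τ ✗.
  V = {[ι], [λ], [μ]}: π^{-1}(V) = {ι, λ, μ} ∈ τ ✓.
  V = {[κ=ν], [λ], [μ]}: π^{-1}(V) = {κ, λ, μ, ν} ∉ τ ✗.
  V = {[ι], [κ=ν], [λ], [μ]}: π^{-1}(V) = {ι, κ, λ, μ, ν} ∈ τ ✓.
Open sets in the quotient: τ_Q = {{}, {[ι], [λ]}, {[μ]}, {[ι], [λ], [μ]}, {[ι], [κ=ν], [λ], [μ]}} (5 elements).


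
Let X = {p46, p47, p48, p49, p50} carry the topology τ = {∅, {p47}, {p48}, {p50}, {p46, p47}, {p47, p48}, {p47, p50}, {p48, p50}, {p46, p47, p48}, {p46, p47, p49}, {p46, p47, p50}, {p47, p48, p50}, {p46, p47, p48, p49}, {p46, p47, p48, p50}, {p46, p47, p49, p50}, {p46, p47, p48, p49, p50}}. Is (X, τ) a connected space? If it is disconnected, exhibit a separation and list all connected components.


(X, τ) is disconnected; components = [{p48}, {p50}, {p46, p47, p49}].

Find clopen sets (U ∈ τ with X ∖ U ∈ τ):
  U = ∅, X ∖ U = {p46, p47, p48, p49, p50} — both open, so U is clopen.
  U = {p48}, X ∖ U = {p46, p47, p49, p50} — both open, so U is clopen.
  U = {p50}, X ∖ U = {p46, p47, p48, p49} — both open, so U is clopen.
  U = {p48, p50}, X ∖ U = {p46, p47, p49} — both open, so U is clopen.
  U = {p46, p47, p49}, X ∖ U = {p48, p50} — both open, so U is clopen.
  U = {p46, p47, p48, p49}, X ∖ U = {p50} — both open, so U is clopen.
  U = {p46, p47, p49, p50}, X ∖ U = {p48} — both open, so U is clopen.
  U = {p46, p47, p48, p49, p50}, X ∖ U = ∅ — both open, so U is clopen.
Nontrivial clopen(s) exist: e.g. {p46, p47, p49, p50}. So (X, τ) is disconnected.
Compute connected components by grouping points that agree on all clopens:
  component: {p48}
  component: {p50}
  component: {p46, p47, p49}


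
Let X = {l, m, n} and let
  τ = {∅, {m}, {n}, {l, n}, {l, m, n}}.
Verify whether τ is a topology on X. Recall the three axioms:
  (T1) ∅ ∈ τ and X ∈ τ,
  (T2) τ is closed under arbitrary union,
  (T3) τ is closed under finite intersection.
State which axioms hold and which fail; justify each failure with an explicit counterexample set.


τ is NOT a topology on X.

Axiom (T1): ∅ ∈ τ? Yes; X ∈ τ? Yes.
Axiom (T2/T3): check pairwise unions and intersections of members of τ.
Counterexample for (T2): {m} ∪ {n} = {m, n} ∉ τ. Therefore τ is NOT a topology.


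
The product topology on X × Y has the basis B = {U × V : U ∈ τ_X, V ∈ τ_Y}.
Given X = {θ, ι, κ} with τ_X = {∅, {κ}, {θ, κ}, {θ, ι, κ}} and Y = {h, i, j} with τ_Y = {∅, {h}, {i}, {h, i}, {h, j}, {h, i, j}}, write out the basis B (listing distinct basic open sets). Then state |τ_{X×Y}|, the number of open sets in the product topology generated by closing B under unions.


Basis B = {∅ × ∅, {κ} × {h}, {κ} × {i}, {θ, κ} × {h}, {θ, κ} × {i}, {κ} × {h, i}, {κ} × {h, j}, {θ, ι, κ} × {h}, {θ, ι, κ} × {i}, {κ} × {h, i, j}, {θ, κ} × {h, i}, {θ, κ} × {h, j}, {θ, κ} × {h, i, j}, {θ, ι, κ} × {h, i}, {θ, ι, κ} × {h, j}, {θ, ι, κ} × {h, i, j}}; |τ_{X×Y}| = 40.

Enumerate products U × V with U ∈ τ_X, V ∈ τ_Y (deduplicated):
  ∅ × ∅ = {} (∅)
  {κ} × {h} = {(κ,h)}
  {κ} × {i} = {(κ,i)}
  {θ, κ} × {h} = {(θ,h), (κ,h)}
  {θ, κ} × {i} = {(θ,i), (κ,i)}
  {κ} × {h, i} = {(κ,h), (κ,i)}
  {κ} × {h, j} = {(κ,h), (κ,j)}
  {θ, ι, κ} × {h} = {(θ,h), (ι,h), (κ,h)}
  {θ, ι, κ} × {i} = {(θ,i), (ι,i), (κ,i)}
  {κ} × {h, i, j} = {(κ,h), (κ,i), (κ,j)}
  {θ, κ} × {h, i} = {(θ,h), (θ,i), (κ,h), (κ,i)}
  {θ, κ} × {h, j} = {(θ,h), (θ,j), (κ,h), (κ,j)}
  {θ, κ} × {h, i, j} = {(θ,h), (θ,i), (θ,j), (κ,h), (κ,i), (κ,j)}
  {θ, ι, κ} × {h, i} = {(θ,h), (θ,i), (ι,h), (ι,i), (κ,h), (κ,i)}
  {θ, ι, κ} × {h, j} = {(θ,h), (θ,j), (ι,h), (ι,j), (κ,h), (κ,j)}
  {θ, ι, κ} × {h, i, j} = {(θ,h), (θ,i), (θ,j), (ι,h), (ι,i), (ι,j), (κ,h), (κ,i), (κ,j)}
These 16 distinct sets form the basis B.
Close under arbitrary unions to get τ_{X×Y}; counting gives |τ_{X×Y}| = 40.
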